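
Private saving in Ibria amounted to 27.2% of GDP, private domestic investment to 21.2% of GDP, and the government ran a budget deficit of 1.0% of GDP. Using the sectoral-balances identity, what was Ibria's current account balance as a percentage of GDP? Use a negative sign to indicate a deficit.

By the sectoral-balances identity, CA = (S_private - I) + (T - G).
Private balance = 27.2 - 21.2 = 6.0
Government balance (T - G) = -1.0
CA = 6.0 + (-1.0) = 5.0

5.0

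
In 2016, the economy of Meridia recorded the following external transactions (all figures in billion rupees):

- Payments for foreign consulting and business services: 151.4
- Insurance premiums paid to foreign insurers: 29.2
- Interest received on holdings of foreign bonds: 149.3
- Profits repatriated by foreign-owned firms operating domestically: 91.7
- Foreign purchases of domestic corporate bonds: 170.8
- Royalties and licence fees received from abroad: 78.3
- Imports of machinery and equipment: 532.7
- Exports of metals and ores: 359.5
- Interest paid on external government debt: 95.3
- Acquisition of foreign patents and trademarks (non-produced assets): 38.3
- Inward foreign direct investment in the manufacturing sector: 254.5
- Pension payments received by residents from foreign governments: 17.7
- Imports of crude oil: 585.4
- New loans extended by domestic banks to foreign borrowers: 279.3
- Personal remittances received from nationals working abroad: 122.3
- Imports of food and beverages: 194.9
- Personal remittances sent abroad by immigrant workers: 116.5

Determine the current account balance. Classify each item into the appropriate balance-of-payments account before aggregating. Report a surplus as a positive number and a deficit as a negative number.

Goods: 359.5 - 585.4 - 532.7 - 194.9 = -953.5
Services: -29.2 + 78.3 - 151.4 = -102.3
Primary income: 149.3 - 91.7 - 95.3 = -37.7
Secondary income: 122.3 + 17.7 - 116.5 = 23.5
Current account = (-953.5) + (-102.3) + (-37.7) + 23.5 = -1070.0
(Excluded from the current account — financial account: foreign purchases of domestic corporate bonds 170.8, inward foreign direct investment in the manufacturing sector 254.5, new loans extended by domestic banks to foreign borrowers 279.3; capital account: acquisition of foreign patents and trademarks (non-produced assets) 38.3.)

-1070.0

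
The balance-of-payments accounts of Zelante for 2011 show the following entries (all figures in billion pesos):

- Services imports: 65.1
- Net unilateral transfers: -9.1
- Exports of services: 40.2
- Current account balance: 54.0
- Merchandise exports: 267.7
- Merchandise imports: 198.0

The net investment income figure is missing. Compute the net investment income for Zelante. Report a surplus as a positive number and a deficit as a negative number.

18.3

Current account = goods balance + services balance + net primary income + net secondary income
Sum of the known components = 35.7
Net investment income = CA - (known components) = 54.0 - 35.7 = 18.3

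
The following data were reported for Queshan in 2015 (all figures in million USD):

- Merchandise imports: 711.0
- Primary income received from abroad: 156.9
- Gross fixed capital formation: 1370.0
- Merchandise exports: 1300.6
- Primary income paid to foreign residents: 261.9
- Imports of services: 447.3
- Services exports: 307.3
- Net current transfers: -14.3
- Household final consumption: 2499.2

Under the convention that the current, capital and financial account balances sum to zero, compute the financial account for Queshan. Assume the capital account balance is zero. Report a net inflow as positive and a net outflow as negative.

-330.3

Goods balance = 1300.6 - 711.0 = 589.6
Services balance = 307.3 - 447.3 = -140.0
Trade balance (goods + services) = 589.6 + (-140.0) = 449.6
Net primary income = 156.9 - 261.9 = -105.0
Net secondary income = -14.3
Current account = 449.6 + (-105.0) + (-14.3) = 330.3
Financial account = -(330.3) = -330.3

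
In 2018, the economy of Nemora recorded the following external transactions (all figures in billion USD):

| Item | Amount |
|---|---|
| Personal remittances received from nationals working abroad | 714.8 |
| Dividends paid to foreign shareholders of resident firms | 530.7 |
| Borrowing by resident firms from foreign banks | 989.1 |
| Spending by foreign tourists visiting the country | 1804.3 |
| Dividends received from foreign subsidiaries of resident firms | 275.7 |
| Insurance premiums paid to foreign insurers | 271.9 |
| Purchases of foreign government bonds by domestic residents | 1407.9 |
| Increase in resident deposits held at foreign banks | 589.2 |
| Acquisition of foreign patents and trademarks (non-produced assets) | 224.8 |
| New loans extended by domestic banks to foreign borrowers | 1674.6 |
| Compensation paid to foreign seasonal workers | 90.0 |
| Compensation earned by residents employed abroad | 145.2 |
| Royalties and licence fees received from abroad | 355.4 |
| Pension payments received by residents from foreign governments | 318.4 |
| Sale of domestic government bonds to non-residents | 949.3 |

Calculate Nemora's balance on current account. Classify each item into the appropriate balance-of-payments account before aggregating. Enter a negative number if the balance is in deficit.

Services: 355.4 + 1804.3 - 271.9 = 1887.8
Primary income: -90.0 - 530.7 + 275.7 + 145.2 = -199.8
Secondary income: 714.8 + 318.4 = 1033.2
Current account = 1887.8 + (-199.8) + 1033.2 = 2721.2
(Excluded from the current account — financial account: borrowing by resident firms from foreign banks 989.1, purchases of foreign government bonds by domestic residents 1407.9, increase in resident deposits held at foreign banks 589.2, new loans extended by domestic banks to foreign borrowers 1674.6, sale of domestic government bonds to non-residents 949.3; capital account: acquisition of foreign patents and trademarks (non-produced assets) 224.8.)

2721.2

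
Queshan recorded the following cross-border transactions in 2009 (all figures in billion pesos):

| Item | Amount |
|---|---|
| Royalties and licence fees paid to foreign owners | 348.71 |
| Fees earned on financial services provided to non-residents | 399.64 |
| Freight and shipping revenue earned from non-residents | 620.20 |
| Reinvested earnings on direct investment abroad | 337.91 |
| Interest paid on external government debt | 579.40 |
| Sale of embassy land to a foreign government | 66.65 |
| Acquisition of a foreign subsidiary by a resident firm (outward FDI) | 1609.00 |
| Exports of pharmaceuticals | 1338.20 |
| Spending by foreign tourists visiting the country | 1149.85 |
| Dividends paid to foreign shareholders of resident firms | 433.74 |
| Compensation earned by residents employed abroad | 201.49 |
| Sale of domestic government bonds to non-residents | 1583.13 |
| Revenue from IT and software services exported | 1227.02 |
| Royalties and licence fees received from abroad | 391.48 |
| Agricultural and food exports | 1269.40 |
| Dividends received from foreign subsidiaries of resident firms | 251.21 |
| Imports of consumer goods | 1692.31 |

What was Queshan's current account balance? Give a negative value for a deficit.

4132.24

Goods: -1692.31 + 1338.20 + 1269.40 = 915.29
Services: -348.71 + 1149.85 + 391.48 + 399.64 + 1227.02 + 620.20 = 3439.48
Primary income: -433.74 + 201.49 - 579.40 + 337.91 + 251.21 = -222.53
Current account = 915.29 + 3439.48 + (-222.53) = 4132.24
(Excluded from the current account — capital account: sale of embassy land to a foreign government 66.65; financial account: acquisition of a foreign subsidiary by a resident firm (outward FDI) 1609.00, sale of domestic government bonds to non-residents 1583.13.)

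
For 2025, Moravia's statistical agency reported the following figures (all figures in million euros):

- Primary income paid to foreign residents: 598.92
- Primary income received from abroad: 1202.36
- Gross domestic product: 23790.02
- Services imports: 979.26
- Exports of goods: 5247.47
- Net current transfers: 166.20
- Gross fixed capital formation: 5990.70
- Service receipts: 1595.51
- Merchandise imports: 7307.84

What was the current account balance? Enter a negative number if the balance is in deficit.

Goods balance = 5247.47 - 7307.84 = -2060.37
Services balance = 1595.51 - 979.26 = 616.25
Trade balance (goods + services) = -2060.37 + 616.25 = -1444.12
Net primary income = 1202.36 - 598.92 = 603.44
Net secondary income = 166.20
Current account = -1444.12 + 603.44 + 166.20 = -674.48

-674.48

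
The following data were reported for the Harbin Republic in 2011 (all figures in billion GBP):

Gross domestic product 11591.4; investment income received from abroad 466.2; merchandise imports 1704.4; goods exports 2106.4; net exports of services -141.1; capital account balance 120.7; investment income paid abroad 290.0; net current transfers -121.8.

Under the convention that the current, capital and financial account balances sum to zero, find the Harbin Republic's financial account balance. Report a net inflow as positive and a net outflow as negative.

Goods balance = 2106.4 - 1704.4 = 402.0
Services balance = -141.1
Trade balance (goods + services) = 402.0 + (-141.1) = 260.9
Net primary income = 466.2 - 290.0 = 176.2
Net secondary income = -121.8
Current account = 260.9 + 176.2 + (-121.8) = 315.3
Financial account = -(315.3 + 120.7) = -436.0

-436.0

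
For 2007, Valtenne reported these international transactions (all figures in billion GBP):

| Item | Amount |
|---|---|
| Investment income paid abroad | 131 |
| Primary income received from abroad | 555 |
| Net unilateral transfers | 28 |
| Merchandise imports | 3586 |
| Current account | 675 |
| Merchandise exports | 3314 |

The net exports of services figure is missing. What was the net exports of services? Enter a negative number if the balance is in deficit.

Current account = goods balance + services balance + net primary income + net secondary income
Sum of the known components = 180
Net exports of services = CA - (known components) = 675 - 180 = 495

495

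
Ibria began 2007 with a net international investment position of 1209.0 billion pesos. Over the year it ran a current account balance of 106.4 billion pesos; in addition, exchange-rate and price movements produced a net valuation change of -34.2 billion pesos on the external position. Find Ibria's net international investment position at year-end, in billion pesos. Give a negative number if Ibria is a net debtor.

Change in NIIP = current account + net valuation change = 106.4 + (-34.2) = 72.2
End-of-year NIIP = 1209.0 + 72.2 = 1281.2

1281.2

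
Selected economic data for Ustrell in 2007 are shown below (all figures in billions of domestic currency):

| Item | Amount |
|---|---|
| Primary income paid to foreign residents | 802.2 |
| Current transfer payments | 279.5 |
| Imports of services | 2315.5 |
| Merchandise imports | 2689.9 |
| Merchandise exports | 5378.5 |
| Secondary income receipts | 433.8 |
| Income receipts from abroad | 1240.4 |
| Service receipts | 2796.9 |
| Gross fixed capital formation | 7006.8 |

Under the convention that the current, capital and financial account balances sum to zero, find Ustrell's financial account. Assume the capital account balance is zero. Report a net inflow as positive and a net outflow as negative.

Goods balance = 5378.5 - 2689.9 = 2688.6
Services balance = 2796.9 - 2315.5 = 481.4
Trade balance (goods + services) = 2688.6 + 481.4 = 3170.0
Net primary income = 1240.4 - 802.2 = 438.2
Net secondary income = 433.8 - 279.5 = 154.3
Current account = 3170.0 + 438.2 + 154.3 = 3762.5
Financial account = -(3762.5) = -3762.5

-3762.5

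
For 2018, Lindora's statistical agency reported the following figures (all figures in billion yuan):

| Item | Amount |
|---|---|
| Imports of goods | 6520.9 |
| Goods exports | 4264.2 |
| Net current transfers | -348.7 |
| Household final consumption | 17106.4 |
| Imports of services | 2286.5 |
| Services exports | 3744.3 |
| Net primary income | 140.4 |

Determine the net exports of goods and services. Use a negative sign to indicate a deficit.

Goods balance = 4264.2 - 6520.9 = -2256.7
Services balance = 3744.3 - 2286.5 = 1457.8
Trade balance (goods + services) = -2256.7 + 1457.8 = -798.9

-798.9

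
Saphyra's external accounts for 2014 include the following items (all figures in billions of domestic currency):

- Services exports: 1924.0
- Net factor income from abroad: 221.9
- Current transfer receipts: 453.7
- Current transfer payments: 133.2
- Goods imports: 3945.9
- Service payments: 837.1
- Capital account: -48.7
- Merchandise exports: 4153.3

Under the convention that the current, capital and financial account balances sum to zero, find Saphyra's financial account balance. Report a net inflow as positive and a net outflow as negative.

-1788.0

Goods balance = 4153.3 - 3945.9 = 207.4
Services balance = 1924.0 - 837.1 = 1086.9
Trade balance (goods + services) = 207.4 + 1086.9 = 1294.3
Net primary income = 221.9
Net secondary income = 453.7 - 133.2 = 320.5
Current account = 1294.3 + 221.9 + 320.5 = 1836.7
Financial account = -(1836.7 + (-48.7)) = -1788.0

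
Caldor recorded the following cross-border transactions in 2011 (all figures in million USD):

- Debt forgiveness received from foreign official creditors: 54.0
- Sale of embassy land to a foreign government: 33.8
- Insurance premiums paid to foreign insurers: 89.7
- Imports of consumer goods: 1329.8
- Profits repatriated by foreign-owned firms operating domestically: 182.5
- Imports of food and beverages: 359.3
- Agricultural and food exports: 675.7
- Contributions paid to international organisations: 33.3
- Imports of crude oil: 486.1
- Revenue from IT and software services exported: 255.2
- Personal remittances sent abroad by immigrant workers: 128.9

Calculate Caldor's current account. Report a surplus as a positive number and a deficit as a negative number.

Goods: -359.3 - 486.1 - 1329.8 + 675.7 = -1499.5
Services: 255.2 - 89.7 = 165.5
Primary income: -182.5
Secondary income: -128.9 - 33.3 = -162.2
Current account = (-1499.5) + 165.5 + (-182.5) + (-162.2) = -1678.7
(Excluded from the current account — capital account: debt forgiveness received from foreign official creditors 54.0, sale of embassy land to a foreign government 33.8.)

-1678.7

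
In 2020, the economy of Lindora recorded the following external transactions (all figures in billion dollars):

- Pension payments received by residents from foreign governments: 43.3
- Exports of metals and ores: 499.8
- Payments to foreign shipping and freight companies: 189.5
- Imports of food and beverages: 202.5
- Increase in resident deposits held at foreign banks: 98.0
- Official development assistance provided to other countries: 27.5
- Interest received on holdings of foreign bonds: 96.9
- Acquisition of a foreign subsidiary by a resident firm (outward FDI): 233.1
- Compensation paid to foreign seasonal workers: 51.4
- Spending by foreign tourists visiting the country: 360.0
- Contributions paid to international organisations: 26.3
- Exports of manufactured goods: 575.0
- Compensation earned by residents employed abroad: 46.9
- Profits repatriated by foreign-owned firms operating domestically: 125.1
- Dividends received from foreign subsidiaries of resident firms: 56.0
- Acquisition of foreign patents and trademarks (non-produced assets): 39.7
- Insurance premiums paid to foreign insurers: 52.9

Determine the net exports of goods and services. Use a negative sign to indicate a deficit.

989.9

Goods: 575.0 + 499.8 - 202.5 = 872.3
Services: -52.9 + 360.0 - 189.5 = 117.6
Trade balance = 872.3 + 117.6 = 989.9
(Excluded from the trade balance — secondary income: pension payments received by residents from foreign governments 43.3, official development assistance provided to other countries 27.5, contributions paid to international organisations 26.3; financial account: increase in resident deposits held at foreign banks 98.0, acquisition of a foreign subsidiary by a resident firm (outward FDI) 233.1; primary income: interest received on holdings of foreign bonds 96.9, compensation paid to foreign seasonal workers 51.4, compensation earned by residents employed abroad 46.9, profits repatriated by foreign-owned firms operating domestically 125.1, dividends received from foreign subsidiaries of resident firms 56.0; capital account: acquisition of foreign patents and trademarks (non-produced assets) 39.7.)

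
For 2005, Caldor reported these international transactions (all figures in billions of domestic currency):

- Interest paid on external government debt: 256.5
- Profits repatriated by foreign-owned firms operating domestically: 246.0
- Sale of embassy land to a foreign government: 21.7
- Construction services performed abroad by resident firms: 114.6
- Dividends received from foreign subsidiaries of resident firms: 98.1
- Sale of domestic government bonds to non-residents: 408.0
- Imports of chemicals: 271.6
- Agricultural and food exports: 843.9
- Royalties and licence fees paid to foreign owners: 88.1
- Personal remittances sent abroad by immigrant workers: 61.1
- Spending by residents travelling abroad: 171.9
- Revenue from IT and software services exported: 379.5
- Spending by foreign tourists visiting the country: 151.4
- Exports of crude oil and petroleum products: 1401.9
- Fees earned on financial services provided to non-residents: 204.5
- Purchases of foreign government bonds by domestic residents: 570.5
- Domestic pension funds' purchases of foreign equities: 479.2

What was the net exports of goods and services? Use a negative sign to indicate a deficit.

2564.2

Goods: -271.6 + 1401.9 + 843.9 = 1974.2
Services: -88.1 + 204.5 + 151.4 - 171.9 + 379.5 + 114.6 = 590.0
Trade balance = 1974.2 + 590.0 = 2564.2
(Excluded from the trade balance — primary income: interest paid on external government debt 256.5, profits repatriated by foreign-owned firms operating domestically 246.0, dividends received from foreign subsidiaries of resident firms 98.1; capital account: sale of embassy land to a foreign government 21.7; financial account: sale of domestic government bonds to non-residents 408.0, purchases of foreign government bonds by domestic residents 570.5, domestic pension funds' purchases of foreign equities 479.2; secondary income: personal remittances sent abroad by immigrant workers 61.1.)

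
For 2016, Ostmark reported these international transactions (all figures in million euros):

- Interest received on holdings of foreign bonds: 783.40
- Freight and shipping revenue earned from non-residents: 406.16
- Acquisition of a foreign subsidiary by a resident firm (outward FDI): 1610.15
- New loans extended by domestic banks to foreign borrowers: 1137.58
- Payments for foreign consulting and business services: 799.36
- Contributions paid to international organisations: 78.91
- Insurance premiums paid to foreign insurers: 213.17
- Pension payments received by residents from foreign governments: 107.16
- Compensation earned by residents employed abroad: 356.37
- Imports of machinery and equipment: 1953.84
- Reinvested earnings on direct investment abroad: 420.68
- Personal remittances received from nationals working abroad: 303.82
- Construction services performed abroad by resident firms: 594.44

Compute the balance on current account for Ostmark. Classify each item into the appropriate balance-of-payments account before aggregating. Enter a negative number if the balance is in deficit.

-73.25

Goods: -1953.84
Services: -213.17 + 594.44 - 799.36 + 406.16 = -11.93
Primary income: 420.68 + 356.37 + 783.40 = 1560.45
Secondary income: -78.91 + 303.82 + 107.16 = 332.07
Current account = (-1953.84) + (-11.93) + 1560.45 + 332.07 = -73.25
(Excluded from the current account — financial account: acquisition of a foreign subsidiary by a resident firm (outward FDI) 1610.15, new loans extended by domestic banks to foreign borrowers 1137.58.)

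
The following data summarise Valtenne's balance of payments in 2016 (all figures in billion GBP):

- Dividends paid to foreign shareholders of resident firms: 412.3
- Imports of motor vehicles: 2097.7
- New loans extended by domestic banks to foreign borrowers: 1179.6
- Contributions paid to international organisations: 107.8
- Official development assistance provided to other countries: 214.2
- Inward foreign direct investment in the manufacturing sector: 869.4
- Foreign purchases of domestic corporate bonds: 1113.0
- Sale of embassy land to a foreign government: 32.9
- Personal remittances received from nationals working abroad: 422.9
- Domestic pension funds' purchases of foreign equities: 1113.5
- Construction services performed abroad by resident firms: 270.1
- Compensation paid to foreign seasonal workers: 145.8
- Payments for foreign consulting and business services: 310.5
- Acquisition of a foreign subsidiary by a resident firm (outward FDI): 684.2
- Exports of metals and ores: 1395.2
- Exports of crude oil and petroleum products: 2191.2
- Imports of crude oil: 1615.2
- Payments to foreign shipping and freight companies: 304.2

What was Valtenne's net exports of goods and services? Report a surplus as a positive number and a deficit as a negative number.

Goods: 1395.2 - 2097.7 - 1615.2 + 2191.2 = -126.5
Services: -304.2 + 270.1 - 310.5 = -344.6
Trade balance = -126.5 + (-344.6) = -471.1
(Excluded from the trade balance — primary income: dividends paid to foreign shareholders of resident firms 412.3, compensation paid to foreign seasonal workers 145.8; financial account: new loans extended by domestic banks to foreign borrowers 1179.6, inward foreign direct investment in the manufacturing sector 869.4, foreign purchases of domestic corporate bonds 1113.0, domestic pension funds' purchases of foreign equities 1113.5, acquisition of a foreign subsidiary by a resident firm (outward FDI) 684.2; secondary income: contributions paid to international organisations 107.8, official development assistance provided to other countries 214.2, personal remittances received from nationals working abroad 422.9; capital account: sale of embassy land to a foreign government 32.9.)

-471.1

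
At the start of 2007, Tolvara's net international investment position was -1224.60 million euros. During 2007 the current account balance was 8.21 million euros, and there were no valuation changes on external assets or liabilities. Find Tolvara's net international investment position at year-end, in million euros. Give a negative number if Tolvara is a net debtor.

-1216.39

With no valuation effects, change in NIIP = current account = 8.21
End-of-year NIIP = -1224.60 + 8.21 = -1216.39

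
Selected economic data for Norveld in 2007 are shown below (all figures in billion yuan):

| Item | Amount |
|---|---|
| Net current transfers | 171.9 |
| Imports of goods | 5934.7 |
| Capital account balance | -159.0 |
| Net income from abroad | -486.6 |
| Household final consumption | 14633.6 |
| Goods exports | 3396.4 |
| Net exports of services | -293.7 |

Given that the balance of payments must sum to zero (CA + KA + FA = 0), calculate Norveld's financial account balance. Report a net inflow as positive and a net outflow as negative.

3305.7

Goods balance = 3396.4 - 5934.7 = -2538.3
Services balance = -293.7
Trade balance (goods + services) = -2538.3 + (-293.7) = -2832.0
Net primary income = -486.6
Net secondary income = 171.9
Current account = -2832.0 + (-486.6) + 171.9 = -3146.7
Financial account = -(-3146.7 + (-159.0)) = 3305.7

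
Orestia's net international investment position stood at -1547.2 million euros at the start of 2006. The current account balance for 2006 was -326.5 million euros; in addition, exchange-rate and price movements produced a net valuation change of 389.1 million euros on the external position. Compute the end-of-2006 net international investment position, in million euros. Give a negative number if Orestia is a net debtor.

-1484.6

Change in NIIP = current account + net valuation change = -326.5 + 389.1 = 62.6
End-of-year NIIP = -1547.2 + 62.6 = -1484.6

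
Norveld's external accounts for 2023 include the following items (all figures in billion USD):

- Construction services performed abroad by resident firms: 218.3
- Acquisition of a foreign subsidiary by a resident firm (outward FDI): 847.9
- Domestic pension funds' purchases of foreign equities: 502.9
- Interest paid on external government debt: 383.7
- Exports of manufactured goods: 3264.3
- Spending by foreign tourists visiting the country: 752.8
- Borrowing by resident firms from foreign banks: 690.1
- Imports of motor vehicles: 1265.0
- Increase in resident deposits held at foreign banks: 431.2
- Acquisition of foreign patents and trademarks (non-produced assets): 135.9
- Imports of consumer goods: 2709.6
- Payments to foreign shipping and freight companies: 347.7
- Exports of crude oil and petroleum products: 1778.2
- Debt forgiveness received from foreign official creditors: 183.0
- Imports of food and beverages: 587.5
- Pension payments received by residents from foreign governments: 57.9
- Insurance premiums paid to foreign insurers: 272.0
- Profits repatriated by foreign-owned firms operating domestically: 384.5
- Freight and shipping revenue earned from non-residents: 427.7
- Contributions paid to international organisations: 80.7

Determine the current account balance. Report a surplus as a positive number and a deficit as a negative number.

468.5

Goods: -587.5 - 1265.0 + 1778.2 - 2709.6 + 3264.3 = 480.4
Services: -272.0 + 218.3 + 752.8 + 427.7 - 347.7 = 779.1
Primary income: -384.5 - 383.7 = -768.2
Secondary income: 57.9 - 80.7 = -22.8
Current account = 480.4 + 779.1 + (-768.2) + (-22.8) = 468.5
(Excluded from the current account — financial account: acquisition of a foreign subsidiary by a resident firm (outward FDI) 847.9, domestic pension funds' purchases of foreign equities 502.9, borrowing by resident firms from foreign banks 690.1, increase in resident deposits held at foreign banks 431.2; capital account: acquisition of foreign patents and trademarks (non-produced assets) 135.9, debt forgiveness received from foreign official creditors 183.0.)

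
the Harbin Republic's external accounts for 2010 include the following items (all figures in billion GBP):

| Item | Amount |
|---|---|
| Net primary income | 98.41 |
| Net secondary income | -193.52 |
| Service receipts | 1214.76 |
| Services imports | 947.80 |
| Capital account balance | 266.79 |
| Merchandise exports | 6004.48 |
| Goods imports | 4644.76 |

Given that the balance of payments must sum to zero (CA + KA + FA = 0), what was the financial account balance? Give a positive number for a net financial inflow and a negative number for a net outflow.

Goods balance = 6004.48 - 4644.76 = 1359.72
Services balance = 1214.76 - 947.80 = 266.96
Trade balance (goods + services) = 1359.72 + 266.96 = 1626.68
Net primary income = 98.41
Net secondary income = -193.52
Current account = 1626.68 + 98.41 + (-193.52) = 1531.57
Financial account = -(1531.57 + 266.79) = -1798.36

-1798.36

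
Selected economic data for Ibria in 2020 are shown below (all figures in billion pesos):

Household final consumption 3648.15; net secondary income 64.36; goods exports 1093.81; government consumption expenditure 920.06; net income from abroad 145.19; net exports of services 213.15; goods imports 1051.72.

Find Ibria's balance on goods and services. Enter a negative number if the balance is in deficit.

255.24

Goods balance = 1093.81 - 1051.72 = 42.09
Services balance = 213.15
Trade balance (goods + services) = 42.09 + 213.15 = 255.24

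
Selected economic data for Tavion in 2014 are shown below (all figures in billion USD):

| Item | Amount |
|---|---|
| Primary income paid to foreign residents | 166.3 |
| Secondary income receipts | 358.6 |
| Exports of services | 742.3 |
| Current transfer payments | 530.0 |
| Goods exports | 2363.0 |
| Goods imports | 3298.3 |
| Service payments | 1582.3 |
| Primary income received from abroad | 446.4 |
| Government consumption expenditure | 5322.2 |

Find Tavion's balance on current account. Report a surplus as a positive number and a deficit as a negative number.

-1666.6

Goods balance = 2363.0 - 3298.3 = -935.3
Services balance = 742.3 - 1582.3 = -840.0
Trade balance (goods + services) = -935.3 + (-840.0) = -1775.3
Net primary income = 446.4 - 166.3 = 280.1
Net secondary income = 358.6 - 530.0 = -171.4
Current account = -1775.3 + 280.1 + (-171.4) = -1666.6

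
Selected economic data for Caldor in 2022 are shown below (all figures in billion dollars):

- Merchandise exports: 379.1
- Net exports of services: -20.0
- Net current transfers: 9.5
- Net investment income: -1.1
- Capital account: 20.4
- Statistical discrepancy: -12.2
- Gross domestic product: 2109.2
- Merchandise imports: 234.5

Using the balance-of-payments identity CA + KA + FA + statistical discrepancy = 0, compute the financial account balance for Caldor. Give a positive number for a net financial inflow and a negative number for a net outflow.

Goods balance = 379.1 - 234.5 = 144.6
Services balance = -20.0
Trade balance (goods + services) = 144.6 + (-20.0) = 124.6
Net primary income = -1.1
Net secondary income = 9.5
Current account = 124.6 + (-1.1) + 9.5 = 133.0
Financial account = -(133.0 + 20.4 + (-12.2)) = -141.2

-141.2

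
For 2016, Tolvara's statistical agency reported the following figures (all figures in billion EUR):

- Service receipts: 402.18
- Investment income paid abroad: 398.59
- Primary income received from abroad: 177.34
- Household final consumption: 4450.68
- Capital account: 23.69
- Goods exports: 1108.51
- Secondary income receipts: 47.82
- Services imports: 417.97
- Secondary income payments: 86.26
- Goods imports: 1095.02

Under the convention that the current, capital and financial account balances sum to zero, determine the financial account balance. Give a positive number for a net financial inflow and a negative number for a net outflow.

238.30

Goods balance = 1108.51 - 1095.02 = 13.49
Services balance = 402.18 - 417.97 = -15.79
Trade balance (goods + services) = 13.49 + (-15.79) = -2.30
Net primary income = 177.34 - 398.59 = -221.25
Net secondary income = 47.82 - 86.26 = -38.44
Current account = -2.30 + (-221.25) + (-38.44) = -261.99
Financial account = -(-261.99 + 23.69) = 238.30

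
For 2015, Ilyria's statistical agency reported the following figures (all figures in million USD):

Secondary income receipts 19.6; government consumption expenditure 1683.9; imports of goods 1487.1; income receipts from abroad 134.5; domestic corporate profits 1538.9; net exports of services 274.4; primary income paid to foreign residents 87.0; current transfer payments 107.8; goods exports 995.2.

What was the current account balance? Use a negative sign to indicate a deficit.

-258.2

Goods balance = 995.2 - 1487.1 = -491.9
Services balance = 274.4
Trade balance (goods + services) = -491.9 + 274.4 = -217.5
Net primary income = 134.5 - 87.0 = 47.5
Net secondary income = 19.6 - 107.8 = -88.2
Current account = -217.5 + 47.5 + (-88.2) = -258.2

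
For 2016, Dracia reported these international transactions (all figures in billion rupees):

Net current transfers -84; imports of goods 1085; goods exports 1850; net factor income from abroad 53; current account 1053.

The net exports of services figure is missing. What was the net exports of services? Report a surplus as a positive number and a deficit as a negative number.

319

Current account = goods balance + services balance + net primary income + net secondary income
Sum of the known components = 734
Net exports of services = CA - (known components) = 1053 - 734 = 319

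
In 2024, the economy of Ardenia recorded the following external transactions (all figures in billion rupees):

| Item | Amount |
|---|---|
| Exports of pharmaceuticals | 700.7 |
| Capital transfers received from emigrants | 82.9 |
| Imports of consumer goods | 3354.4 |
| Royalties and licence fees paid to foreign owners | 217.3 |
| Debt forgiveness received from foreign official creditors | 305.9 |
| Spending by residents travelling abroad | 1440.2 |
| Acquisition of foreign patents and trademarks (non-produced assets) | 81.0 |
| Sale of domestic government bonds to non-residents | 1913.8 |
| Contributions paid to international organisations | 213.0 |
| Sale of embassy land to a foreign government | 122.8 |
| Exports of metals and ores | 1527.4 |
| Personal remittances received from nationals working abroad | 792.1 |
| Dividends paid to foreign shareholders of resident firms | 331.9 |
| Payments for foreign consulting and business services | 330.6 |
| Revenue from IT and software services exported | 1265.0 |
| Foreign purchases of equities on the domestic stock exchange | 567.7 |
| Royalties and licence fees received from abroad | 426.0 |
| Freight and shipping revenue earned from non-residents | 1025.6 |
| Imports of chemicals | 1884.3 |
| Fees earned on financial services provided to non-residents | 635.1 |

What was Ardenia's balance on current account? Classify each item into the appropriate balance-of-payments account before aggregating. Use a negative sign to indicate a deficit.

-1399.8

Goods: 700.7 - 1884.3 + 1527.4 - 3354.4 = -3010.6
Services: 1265.0 - 330.6 + 426.0 - 1440.2 + 1025.6 + 635.1 - 217.3 = 1363.6
Primary income: -331.9
Secondary income: -213.0 + 792.1 = 579.1
Current account = (-3010.6) + 1363.6 + (-331.9) + 579.1 = -1399.8
(Excluded from the current account — capital account: capital transfers received from emigrants 82.9, debt forgiveness received from foreign official creditors 305.9, acquisition of foreign patents and trademarks (non-produced assets) 81.0, sale of embassy land to a foreign government 122.8; financial account: sale of domestic government bonds to non-residents 1913.8, foreign purchases of equities on the domestic stock exchange 567.7.)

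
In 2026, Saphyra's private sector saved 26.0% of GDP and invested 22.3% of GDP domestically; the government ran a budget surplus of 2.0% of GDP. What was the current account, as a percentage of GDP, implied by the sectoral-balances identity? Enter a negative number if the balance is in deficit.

5.7

By the sectoral-balances identity, CA = (S_private - I) + (T - G).
Private balance = 26.0 - 22.3 = 3.7
Government balance (T - G) = 2.0
CA = 3.7 + 2.0 = 5.7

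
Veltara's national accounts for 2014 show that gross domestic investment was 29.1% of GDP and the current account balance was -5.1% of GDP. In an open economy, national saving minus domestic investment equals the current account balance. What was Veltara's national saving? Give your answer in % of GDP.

24.0

S = I + CA = 29.1 + (-5.1) = 24.0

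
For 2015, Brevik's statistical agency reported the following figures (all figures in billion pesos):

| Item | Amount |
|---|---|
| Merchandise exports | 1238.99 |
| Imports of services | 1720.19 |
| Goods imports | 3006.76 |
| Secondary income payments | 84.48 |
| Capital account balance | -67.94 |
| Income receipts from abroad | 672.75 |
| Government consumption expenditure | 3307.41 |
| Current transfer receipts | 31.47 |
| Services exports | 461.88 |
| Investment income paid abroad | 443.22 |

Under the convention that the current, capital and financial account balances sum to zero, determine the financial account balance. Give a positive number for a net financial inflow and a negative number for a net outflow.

Goods balance = 1238.99 - 3006.76 = -1767.77
Services balance = 461.88 - 1720.19 = -1258.31
Trade balance (goods + services) = -1767.77 + (-1258.31) = -3026.08
Net primary income = 672.75 - 443.22 = 229.53
Net secondary income = 31.47 - 84.48 = -53.01
Current account = -3026.08 + 229.53 + (-53.01) = -2849.56
Financial account = -(-2849.56 + (-67.94)) = 2917.50

2917.50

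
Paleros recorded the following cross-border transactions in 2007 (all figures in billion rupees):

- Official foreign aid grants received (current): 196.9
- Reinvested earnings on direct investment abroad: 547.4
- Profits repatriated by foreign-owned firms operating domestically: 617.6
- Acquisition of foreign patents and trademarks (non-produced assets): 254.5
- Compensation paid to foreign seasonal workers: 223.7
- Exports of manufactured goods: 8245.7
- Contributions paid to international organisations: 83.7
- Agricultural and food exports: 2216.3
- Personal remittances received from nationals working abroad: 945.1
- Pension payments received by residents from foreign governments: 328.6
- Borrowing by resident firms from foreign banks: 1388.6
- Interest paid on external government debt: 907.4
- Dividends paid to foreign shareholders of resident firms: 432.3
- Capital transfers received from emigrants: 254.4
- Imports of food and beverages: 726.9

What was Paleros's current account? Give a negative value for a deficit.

Goods: 2216.3 - 726.9 + 8245.7 = 9735.1
Primary income: -907.4 - 223.7 - 617.6 - 432.3 + 547.4 = -1633.6
Secondary income: -83.7 + 328.6 + 945.1 + 196.9 = 1386.9
Current account = 9735.1 + (-1633.6) + 1386.9 = 9488.4
(Excluded from the current account — capital account: acquisition of foreign patents and trademarks (non-produced assets) 254.5, capital transfers received from emigrants 254.4; financial account: borrowing by resident firms from foreign banks 1388.6.)

9488.4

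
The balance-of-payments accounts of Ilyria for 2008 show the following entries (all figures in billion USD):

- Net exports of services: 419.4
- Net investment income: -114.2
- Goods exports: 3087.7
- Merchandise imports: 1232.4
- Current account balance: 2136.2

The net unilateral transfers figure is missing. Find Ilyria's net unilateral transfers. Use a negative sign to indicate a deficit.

-24.3

Current account = goods balance + services balance + net primary income + net secondary income
Sum of the known components = 2160.5
Net unilateral transfers = CA - (known components) = 2136.2 - 2160.5 = -24.3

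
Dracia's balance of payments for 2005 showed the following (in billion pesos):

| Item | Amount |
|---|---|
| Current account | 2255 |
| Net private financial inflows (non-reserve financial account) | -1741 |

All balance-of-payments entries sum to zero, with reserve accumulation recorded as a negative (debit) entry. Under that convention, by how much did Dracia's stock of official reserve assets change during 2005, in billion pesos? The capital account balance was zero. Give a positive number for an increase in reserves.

514

Official reserve transactions balance = -(2255 + (-1741)) = -514
An accumulation of reserves is recorded as a debit (negative entry), so the change in the stock of reserves is the negative of that balance.
Change in official reserves = -(-514) = 514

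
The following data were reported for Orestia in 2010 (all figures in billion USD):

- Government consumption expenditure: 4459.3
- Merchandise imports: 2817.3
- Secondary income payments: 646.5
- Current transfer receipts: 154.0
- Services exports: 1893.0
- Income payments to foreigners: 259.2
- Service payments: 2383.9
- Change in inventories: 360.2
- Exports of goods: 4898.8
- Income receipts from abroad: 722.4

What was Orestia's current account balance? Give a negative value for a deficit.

Goods balance = 4898.8 - 2817.3 = 2081.5
Services balance = 1893.0 - 2383.9 = -490.9
Trade balance (goods + services) = 2081.5 + (-490.9) = 1590.6
Net primary income = 722.4 - 259.2 = 463.2
Net secondary income = 154.0 - 646.5 = -492.5
Current account = 1590.6 + 463.2 + (-492.5) = 1561.3

1561.3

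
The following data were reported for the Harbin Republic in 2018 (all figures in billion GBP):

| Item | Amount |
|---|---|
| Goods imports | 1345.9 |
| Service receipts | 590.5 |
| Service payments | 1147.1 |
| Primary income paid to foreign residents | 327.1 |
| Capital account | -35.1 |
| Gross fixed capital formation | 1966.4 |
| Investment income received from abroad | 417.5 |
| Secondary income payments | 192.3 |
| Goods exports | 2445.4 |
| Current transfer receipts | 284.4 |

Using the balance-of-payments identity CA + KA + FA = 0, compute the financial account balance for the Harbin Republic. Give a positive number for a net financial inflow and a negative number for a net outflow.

-690.3

Goods balance = 2445.4 - 1345.9 = 1099.5
Services balance = 590.5 - 1147.1 = -556.6
Trade balance (goods + services) = 1099.5 + (-556.6) = 542.9
Net primary income = 417.5 - 327.1 = 90.4
Net secondary income = 284.4 - 192.3 = 92.1
Current account = 542.9 + 90.4 + 92.1 = 725.4
Financial account = -(725.4 + (-35.1)) = -690.3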